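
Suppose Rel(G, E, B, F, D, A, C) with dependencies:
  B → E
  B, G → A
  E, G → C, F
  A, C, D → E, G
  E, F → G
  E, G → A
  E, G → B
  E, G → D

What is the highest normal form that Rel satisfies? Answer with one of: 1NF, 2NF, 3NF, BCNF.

Candidate keys: {A, C, D}, {B, F}, {B, G}, {E, F}, {E, G}. Prime attributes: {A, B, C, D, E, F, G}.
B → E: {B}⁺ = {B, E}, which is not all of the attributes, so the left side is not a superkey — BCNF is violated.
But every attribute on its right side ({E}) is prime, and the same holds for every other non-superkey FD, so 3NF still holds.

3NF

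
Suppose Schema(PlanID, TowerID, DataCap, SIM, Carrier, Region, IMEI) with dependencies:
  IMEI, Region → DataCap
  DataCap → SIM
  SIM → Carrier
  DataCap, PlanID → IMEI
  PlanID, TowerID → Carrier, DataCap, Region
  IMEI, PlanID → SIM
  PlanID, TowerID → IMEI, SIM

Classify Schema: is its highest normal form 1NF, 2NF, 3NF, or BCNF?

Candidate key: {PlanID, TowerID}. Prime attributes: {PlanID, TowerID}.
For IMEI, Region → DataCap we have {IMEI, Region}⁺ = {Carrier, DataCap, IMEI, Region, SIM}; {IMEI, Region} is not a superkey, so BCNF fails.
Because {DataCap} is non-prime and the left side of IMEI, Region → DataCap is not a superkey, the relation is not in 3NF.
Checking every proper subset of each key, none determines a non-prime attribute — 2NF is satisfied.

2NF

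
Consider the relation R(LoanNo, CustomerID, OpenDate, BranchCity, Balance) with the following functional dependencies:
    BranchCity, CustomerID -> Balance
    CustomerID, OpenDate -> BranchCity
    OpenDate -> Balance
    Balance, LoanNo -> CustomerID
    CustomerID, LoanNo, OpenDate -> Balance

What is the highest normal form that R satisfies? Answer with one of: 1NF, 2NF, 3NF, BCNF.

Candidate key: {LoanNo, OpenDate}. Prime attributes: {LoanNo, OpenDate}.
BranchCity, CustomerID -> Balance: {BranchCity, CustomerID}⁺ = {Balance, BranchCity, CustomerID}, which is not all of the attributes, so the left side is not a superkey — BCNF is violated.
BranchCity, CustomerID -> Balance has non-prime {Balance} on the right and a non-superkey on the left, so 3NF fails.
Since {OpenDate} ⊂ {LoanNo, OpenDate} and {OpenDate}⁺ ⊇ {Balance} with {Balance} non-prime, there is a partial dependency; 2NF fails.

1NF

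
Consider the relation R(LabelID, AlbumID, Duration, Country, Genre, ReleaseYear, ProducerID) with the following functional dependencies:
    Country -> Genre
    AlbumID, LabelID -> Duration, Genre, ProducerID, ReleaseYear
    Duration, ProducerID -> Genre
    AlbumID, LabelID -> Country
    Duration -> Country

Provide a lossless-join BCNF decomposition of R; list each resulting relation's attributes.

{AlbumID, Duration, LabelID, ProducerID, ReleaseYear}; {Country, Duration}; {Country, Genre}

Candidate key of the original relation: {AlbumID, LabelID}.
Within {AlbumID, Country, Duration, Genre, LabelID, ProducerID, ReleaseYear}: {Country}⁺ ∩ {AlbumID, Country, Duration, Genre, LabelID, ProducerID, ReleaseYear} = {Country, Genre}, not the whole set, so Country -> Genre violates BCNF; decompose into {Country, Genre} and {AlbumID, Country, Duration, LabelID, ProducerID, ReleaseYear}.
{Country, Genre}: every determinant is a superkey — BCNF.
Within {AlbumID, Country, Duration, LabelID, ProducerID, ReleaseYear}: {Duration, ProducerID}⁺ ∩ {AlbumID, Country, Duration, LabelID, ProducerID, ReleaseYear} = {Country, Duration, ProducerID}, not the whole set, so Duration, ProducerID -> Country violates BCNF; decompose into {Country, Duration, ProducerID} and {AlbumID, Duration, LabelID, ProducerID, ReleaseYear}.
Within {Country, Duration, ProducerID}: {Duration}⁺ ∩ {Country, Duration, ProducerID} = {Country, Duration}, not the whole set, so Duration -> Country violates BCNF; decompose into {Country, Duration} and {Duration, ProducerID}.
{Country, Duration}: every determinant is a superkey — BCNF.
{Duration, ProducerID}: every determinant is a superkey — BCNF.
{AlbumID, Duration, LabelID, ProducerID, ReleaseYear}: every determinant is a superkey — BCNF.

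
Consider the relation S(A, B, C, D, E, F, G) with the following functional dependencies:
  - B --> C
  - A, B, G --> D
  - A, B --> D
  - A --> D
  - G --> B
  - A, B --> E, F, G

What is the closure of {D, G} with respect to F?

Start with {D, G}.
G --> B applies; add {B} → now {B, D, G}.
B --> C applies; add {C} → now {B, C, D, G}.
No further FD applies.

{B, C, D, G}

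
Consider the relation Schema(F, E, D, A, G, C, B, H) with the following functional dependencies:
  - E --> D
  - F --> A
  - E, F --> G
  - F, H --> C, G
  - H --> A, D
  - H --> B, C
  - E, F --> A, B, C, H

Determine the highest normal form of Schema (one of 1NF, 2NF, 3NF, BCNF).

Candidate key: {E, F}. Prime attributes: {E, F}.
E --> D: {E}⁺ = {D, E}, which is not all of the attributes, so the left side is not a superkey — BCNF is violated.
Because {D} is non-prime and the left side of E --> D is not a superkey, the relation is not in 3NF.
The proper key subset {E} of {E, F} determines non-prime {D}, so the relation is not even in 2NF.

1NF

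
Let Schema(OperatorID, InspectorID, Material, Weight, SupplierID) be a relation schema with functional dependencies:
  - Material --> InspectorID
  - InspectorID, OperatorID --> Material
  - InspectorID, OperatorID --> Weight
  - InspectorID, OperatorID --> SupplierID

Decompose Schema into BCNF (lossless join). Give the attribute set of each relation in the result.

Candidate keys of the original relation: {InspectorID, OperatorID}, {Material, OperatorID}.
Within {InspectorID, Material, OperatorID, SupplierID, Weight}: {Material}⁺ ∩ {InspectorID, Material, OperatorID, SupplierID, Weight} = {InspectorID, Material}, not the whole set, so Material --> InspectorID violates BCNF; decompose into {InspectorID, Material} and {Material, OperatorID, SupplierID, Weight}.
{InspectorID, Material}: every determinant is a superkey — BCNF.
{Material, OperatorID, SupplierID, Weight}: every determinant is a superkey — BCNF.

{InspectorID, Material}; {Material, OperatorID, SupplierID, Weight}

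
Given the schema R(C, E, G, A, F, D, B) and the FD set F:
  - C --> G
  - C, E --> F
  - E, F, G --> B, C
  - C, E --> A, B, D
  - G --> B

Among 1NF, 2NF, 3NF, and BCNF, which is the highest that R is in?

1NF

Candidate keys: {C, E}, {E, F, G}. Prime attributes: {C, E, F, G}.
For C --> G we have {C}⁺ = {B, C, G}; {C} is not a superkey, so BCNF fails.
G --> B has non-prime {B} on the right and a non-superkey on the left, so 3NF fails.
Since {C} ⊂ {C, E} and {C}⁺ ⊇ {B} with {B} non-prime, there is a partial dependency; 2NF fails.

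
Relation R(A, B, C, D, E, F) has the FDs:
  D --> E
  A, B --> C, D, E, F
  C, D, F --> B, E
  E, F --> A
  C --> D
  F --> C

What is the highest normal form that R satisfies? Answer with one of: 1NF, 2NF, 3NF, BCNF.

Candidate keys: {A, B}, {F}. Prime attributes: {A, B, F}.
D --> E breaks BCNF: {D}⁺ = {D, E}, so {D} is not a superkey.
Because {E} is non-prime and the left side of D --> E is not a superkey, the relation is not in 3NF.
No non-prime attribute depends on a proper subset of any candidate key, so 2NF holds.

2NF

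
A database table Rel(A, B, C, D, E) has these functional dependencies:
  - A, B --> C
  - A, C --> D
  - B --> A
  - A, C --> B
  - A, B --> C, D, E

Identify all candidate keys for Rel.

{A, C}, {B}

{B} is a candidate key since {B}⁺ = {A, B, C, D, E} covers every attribute.
{A, C} is a candidate key since {A, C}⁺ = {A, B, C, D, E} covers every attribute.
Any other superkey properly contains one of these, so there are no further candidate keys.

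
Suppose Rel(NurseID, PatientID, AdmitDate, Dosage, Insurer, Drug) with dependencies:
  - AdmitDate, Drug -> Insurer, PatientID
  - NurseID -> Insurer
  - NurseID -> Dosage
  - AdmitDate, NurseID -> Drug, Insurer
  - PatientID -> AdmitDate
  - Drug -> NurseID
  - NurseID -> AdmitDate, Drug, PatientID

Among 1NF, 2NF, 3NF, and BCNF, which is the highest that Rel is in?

Candidate keys: {Drug}, {NurseID}. Prime attributes: {Drug, NurseID}.
PatientID -> AdmitDate: {PatientID}⁺ = {AdmitDate, PatientID}, which is not all of the attributes, so the left side is not a superkey — BCNF is violated.
Because {AdmitDate} is non-prime and the left side of PatientID -> AdmitDate is not a superkey, the relation is not in 3NF.
Every candidate key is a single attribute, so no partial dependency is possible; 2NF holds.

2NF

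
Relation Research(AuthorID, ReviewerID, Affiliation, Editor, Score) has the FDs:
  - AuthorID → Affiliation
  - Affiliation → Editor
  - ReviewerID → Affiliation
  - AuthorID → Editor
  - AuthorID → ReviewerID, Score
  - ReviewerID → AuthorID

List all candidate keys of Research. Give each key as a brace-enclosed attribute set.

Closure of {AuthorID} is {Affiliation, AuthorID, Editor, ReviewerID, Score}, the whole schema; {AuthorID} is a candidate key.
Closure of {ReviewerID} is {Affiliation, AuthorID, Editor, ReviewerID, Score}, the whole schema; {ReviewerID} is a candidate key.
No proper subset of any of these is a key, and no other minimal superkey exists.

{AuthorID}, {ReviewerID}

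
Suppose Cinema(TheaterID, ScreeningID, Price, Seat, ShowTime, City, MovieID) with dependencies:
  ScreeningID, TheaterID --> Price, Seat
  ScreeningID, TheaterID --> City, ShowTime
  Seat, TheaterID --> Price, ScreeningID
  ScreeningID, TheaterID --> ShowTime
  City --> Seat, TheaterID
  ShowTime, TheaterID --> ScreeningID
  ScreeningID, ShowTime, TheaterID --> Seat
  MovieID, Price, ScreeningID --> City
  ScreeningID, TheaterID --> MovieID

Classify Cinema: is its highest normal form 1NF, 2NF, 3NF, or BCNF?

BCNF

Candidate keys: {City}, {MovieID, Price, ScreeningID}, {ScreeningID, TheaterID}, {Seat, TheaterID}, {ShowTime, TheaterID}. Prime attributes: {City, MovieID, Price, ScreeningID, Seat, ShowTime, TheaterID}.
Every FD has a superkey on the left, so the relation is in BCNF.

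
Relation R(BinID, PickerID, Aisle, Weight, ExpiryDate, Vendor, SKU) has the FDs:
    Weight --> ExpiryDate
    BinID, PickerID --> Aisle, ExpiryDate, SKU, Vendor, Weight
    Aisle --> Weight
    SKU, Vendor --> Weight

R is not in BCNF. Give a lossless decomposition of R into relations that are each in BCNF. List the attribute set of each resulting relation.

Candidate key of the original relation: {BinID, PickerID}.
{Aisle, BinID, ExpiryDate, PickerID, SKU, Vendor, Weight}: {Weight} determines {ExpiryDate, Weight} here but is not a superkey — split on Weight --> ExpiryDate, giving {ExpiryDate, Weight} and {Aisle, BinID, PickerID, SKU, Vendor, Weight}.
{ExpiryDate, Weight} is in BCNF.
{Aisle, BinID, PickerID, SKU, Vendor, Weight}: {Aisle} determines {Aisle, Weight} here but is not a superkey — split on Aisle --> Weight, giving {Aisle, Weight} and {Aisle, BinID, PickerID, SKU, Vendor}.
{Aisle, Weight} is in BCNF.
{Aisle, BinID, PickerID, SKU, Vendor} is in BCNF.

{Aisle, BinID, PickerID, SKU, Vendor}; {Aisle, Weight}; {ExpiryDate, Weight}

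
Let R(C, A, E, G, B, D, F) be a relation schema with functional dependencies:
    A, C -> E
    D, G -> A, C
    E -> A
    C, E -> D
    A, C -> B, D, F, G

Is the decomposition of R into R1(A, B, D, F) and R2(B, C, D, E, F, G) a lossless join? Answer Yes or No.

R1 ∩ R2 = {B, D, F}; its closure under F is {B, D, F}.
The closure covers neither R1 nor R2 entirely; the join is not lossless.

No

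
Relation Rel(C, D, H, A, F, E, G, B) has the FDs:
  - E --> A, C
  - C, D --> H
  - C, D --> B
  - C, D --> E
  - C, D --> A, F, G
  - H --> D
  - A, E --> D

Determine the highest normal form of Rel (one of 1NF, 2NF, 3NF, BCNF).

3NF

Candidate keys: {C, D}, {C, H}, {E}. Prime attributes: {C, D, E, H}.
For H --> D we have {H}⁺ = {D, H}; {H} is not a superkey, so BCNF fails.
Since {D} ⊆ prime attributes and every other non-superkey FD also has a prime right side, the schema is in 3NF.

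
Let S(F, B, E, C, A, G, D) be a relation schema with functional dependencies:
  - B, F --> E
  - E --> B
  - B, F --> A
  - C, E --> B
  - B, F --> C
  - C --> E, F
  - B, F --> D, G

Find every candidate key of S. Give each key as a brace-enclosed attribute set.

{B, F}, {C}, {E, F}

{C}⁺ = {A, B, C, D, E, F, G}, which is every attribute, so {C} is a candidate key.
{B, F}⁺ = {A, B, C, D, E, F, G}, which is every attribute, so {B, F} is a candidate key.
{E, F}⁺ = {A, B, C, D, E, F, G}, which is every attribute, so {E, F} is a candidate key.
No proper subset of any of these is a key, and no other minimal superkey exists.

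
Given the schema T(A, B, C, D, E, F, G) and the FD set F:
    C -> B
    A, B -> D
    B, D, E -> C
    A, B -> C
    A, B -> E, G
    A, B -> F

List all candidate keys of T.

No FD produces {A}, so it must be in every candidate key.
{A, B}⁺ = {A, B, C, D, E, F, G}, which is every attribute, so {A, B} is a candidate key.
{A, C}⁺ = {A, B, C, D, E, F, G}, which is every attribute, so {A, C} is a candidate key.
These are minimal and exhaustive — every other superkey contains one of them.

{A, B}, {A, C}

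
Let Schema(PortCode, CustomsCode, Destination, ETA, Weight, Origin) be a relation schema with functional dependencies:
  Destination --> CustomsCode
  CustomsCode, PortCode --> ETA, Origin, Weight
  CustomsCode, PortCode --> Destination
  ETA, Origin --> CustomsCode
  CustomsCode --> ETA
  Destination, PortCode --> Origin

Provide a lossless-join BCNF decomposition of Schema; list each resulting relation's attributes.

Candidate keys of the original relation: {CustomsCode, PortCode}, {Destination, PortCode}, {ETA, Origin, PortCode}.
Within {CustomsCode, Destination, ETA, Origin, PortCode, Weight}: {Destination}⁺ ∩ {CustomsCode, Destination, ETA, Origin, PortCode, Weight} = {CustomsCode, Destination, ETA}, not the whole set, so Destination --> CustomsCode, ETA violates BCNF; decompose into {CustomsCode, Destination, ETA} and {Destination, Origin, PortCode, Weight}.
Within {CustomsCode, Destination, ETA}: {CustomsCode}⁺ ∩ {CustomsCode, Destination, ETA} = {CustomsCode, ETA}, not the whole set, so CustomsCode --> ETA violates BCNF; decompose into {CustomsCode, ETA} and {CustomsCode, Destination}.
{CustomsCode, ETA} has no BCNF violation.
{CustomsCode, Destination} has no BCNF violation.
{Destination, Origin, PortCode, Weight} has no BCNF violation.

{CustomsCode, Destination}; {CustomsCode, ETA}; {Destination, Origin, PortCode, Weight}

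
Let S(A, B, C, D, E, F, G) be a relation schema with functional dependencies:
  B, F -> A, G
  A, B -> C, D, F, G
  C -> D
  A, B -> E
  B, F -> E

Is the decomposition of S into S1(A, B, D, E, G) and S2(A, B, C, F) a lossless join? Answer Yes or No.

The shared attributes are {A, B} and {A, B}⁺ = {A, B, C, D, E, F, G}.
This includes all of S1, so the common attributes are a superkey of S1 — the join is lossless.

Yes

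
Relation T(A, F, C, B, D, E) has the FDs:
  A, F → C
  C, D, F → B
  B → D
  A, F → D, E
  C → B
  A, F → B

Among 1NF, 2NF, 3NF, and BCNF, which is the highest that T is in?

Candidate key: {A, F}. Prime attributes: {A, F}.
C, D, F → B: {C, D, F}⁺ = {B, C, D, F}, which is not all of the attributes, so the left side is not a superkey — BCNF is violated.
C, D, F → B has non-prime {B} on the right and a non-superkey on the left, so 3NF fails.
No non-prime attribute depends on a proper subset of any candidate key, so 2NF holds.

2NF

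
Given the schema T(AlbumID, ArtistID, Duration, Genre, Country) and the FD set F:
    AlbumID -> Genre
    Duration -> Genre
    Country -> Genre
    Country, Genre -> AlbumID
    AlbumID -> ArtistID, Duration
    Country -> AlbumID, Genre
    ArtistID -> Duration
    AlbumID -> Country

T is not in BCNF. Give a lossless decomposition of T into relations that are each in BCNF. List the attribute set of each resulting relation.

{AlbumID, ArtistID, Country}; {ArtistID, Duration}; {Duration, Genre}

Candidate keys of the original relation: {AlbumID}, {Country}.
In {AlbumID, ArtistID, Country, Duration, Genre}, {Duration} is not a superkey ({Duration}⁺ restricted to this set is {Duration, Genre}), so split on Duration -> Genre into {Duration, Genre} and {AlbumID, ArtistID, Country, Duration}.
{Duration, Genre}: every determinant is a superkey — BCNF.
In {AlbumID, ArtistID, Country, Duration}, {ArtistID} is not a superkey ({ArtistID}⁺ restricted to this set is {ArtistID, Duration}), so split on ArtistID -> Duration into {ArtistID, Duration} and {AlbumID, ArtistID, Country}.
{ArtistID, Duration}: every determinant is a superkey — BCNF.
{AlbumID, ArtistID, Country}: every determinant is a superkey — BCNF.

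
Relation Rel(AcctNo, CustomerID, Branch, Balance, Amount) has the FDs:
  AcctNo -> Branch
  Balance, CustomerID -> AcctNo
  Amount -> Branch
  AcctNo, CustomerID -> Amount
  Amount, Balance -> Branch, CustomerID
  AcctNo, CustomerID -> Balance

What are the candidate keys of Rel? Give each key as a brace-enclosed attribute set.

{AcctNo, CustomerID}, {Amount, Balance}, {Balance, CustomerID}

{AcctNo, CustomerID} is a candidate key since {AcctNo, CustomerID}⁺ = {AcctNo, Amount, Balance, Branch, CustomerID} covers every attribute.
{Amount, Balance} is a candidate key since {Amount, Balance}⁺ = {AcctNo, Amount, Balance, Branch, CustomerID} covers every attribute.
{Balance, CustomerID} is a candidate key since {Balance, CustomerID}⁺ = {AcctNo, Amount, Balance, Branch, CustomerID} covers every attribute.
No proper subset of any of these is a key, and no other minimal superkey exists.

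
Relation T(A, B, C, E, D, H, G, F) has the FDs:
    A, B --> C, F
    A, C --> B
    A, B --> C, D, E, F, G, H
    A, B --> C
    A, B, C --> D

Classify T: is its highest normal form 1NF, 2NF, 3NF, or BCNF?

BCNF

Candidate keys: {A, B}, {A, C}. Prime attributes: {A, B, C}.
The left-hand side of every FD is a superkey, so BCNF is satisfied.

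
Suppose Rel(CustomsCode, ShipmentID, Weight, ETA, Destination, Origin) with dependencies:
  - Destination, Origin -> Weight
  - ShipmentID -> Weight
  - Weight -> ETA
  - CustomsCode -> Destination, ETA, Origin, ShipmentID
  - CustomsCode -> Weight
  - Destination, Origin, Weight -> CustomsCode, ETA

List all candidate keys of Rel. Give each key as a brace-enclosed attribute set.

{CustomsCode}, {Destination, Origin}

{CustomsCode}⁺ = {CustomsCode, Destination, ETA, Origin, ShipmentID, Weight}, which is every attribute, so {CustomsCode} is a candidate key.
{Destination, Origin}⁺ = {CustomsCode, Destination, ETA, Origin, ShipmentID, Weight}, which is every attribute, so {Destination, Origin} is a candidate key.
Any other superkey properly contains one of these, so there are no further candidate keys.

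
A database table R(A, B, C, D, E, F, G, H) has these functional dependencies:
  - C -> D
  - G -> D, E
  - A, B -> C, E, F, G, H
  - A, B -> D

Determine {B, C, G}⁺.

{B, C, D, E, G}

Start with {B, C, G}.
C -> D applies; add {D} → now {B, C, D, G}.
G -> D, E applies; add {E} → now {B, C, D, E, G}.
No further FD applies.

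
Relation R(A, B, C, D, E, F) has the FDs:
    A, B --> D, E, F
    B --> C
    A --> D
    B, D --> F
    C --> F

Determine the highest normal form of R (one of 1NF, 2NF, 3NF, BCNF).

1NF

Candidate key: {A, B}. Prime attributes: {A, B}.
For B --> C we have {B}⁺ = {B, C, F}; {B} is not a superkey, so BCNF fails.
Because {C} is non-prime and the left side of B --> C is not a superkey, the relation is not in 3NF.
Since {A} ⊂ {A, B} and {A}⁺ ⊇ {D} with {D} non-prime, there is a partial dependency; 2NF fails.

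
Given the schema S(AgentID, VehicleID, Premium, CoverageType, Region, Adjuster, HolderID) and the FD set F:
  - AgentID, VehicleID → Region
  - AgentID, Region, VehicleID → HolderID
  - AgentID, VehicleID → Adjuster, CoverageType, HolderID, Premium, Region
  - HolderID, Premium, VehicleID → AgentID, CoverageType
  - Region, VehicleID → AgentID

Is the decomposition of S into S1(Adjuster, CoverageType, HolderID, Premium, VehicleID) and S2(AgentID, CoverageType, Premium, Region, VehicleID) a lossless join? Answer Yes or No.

The shared attributes are {CoverageType, Premium, VehicleID} and {CoverageType, Premium, VehicleID}⁺ = {CoverageType, Premium, VehicleID}.
Neither S1 nor S2 is contained in that closure, so the decomposition is lossy.

No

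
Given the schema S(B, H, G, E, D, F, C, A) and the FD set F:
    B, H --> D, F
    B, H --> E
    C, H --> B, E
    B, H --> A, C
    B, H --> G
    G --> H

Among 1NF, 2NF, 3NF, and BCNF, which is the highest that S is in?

Candidate keys: {B, G}, {B, H}, {C, G}, {C, H}. Prime attributes: {B, C, G, H}.
G --> H: {G}⁺ = {G, H}, which is not all of the attributes, so the left side is not a superkey — BCNF is violated.
Its right-hand attributes {H} are all prime, as are those of every other non-superkey FD — the relation is in 3NF.

3NF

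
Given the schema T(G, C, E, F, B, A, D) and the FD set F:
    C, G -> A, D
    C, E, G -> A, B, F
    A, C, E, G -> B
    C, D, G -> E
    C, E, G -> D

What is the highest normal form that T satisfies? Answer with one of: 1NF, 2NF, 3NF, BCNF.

Candidate key: {C, G}. Prime attributes: {C, G}.
The left-hand side of every FD is a superkey, so BCNF is satisfied.

BCNF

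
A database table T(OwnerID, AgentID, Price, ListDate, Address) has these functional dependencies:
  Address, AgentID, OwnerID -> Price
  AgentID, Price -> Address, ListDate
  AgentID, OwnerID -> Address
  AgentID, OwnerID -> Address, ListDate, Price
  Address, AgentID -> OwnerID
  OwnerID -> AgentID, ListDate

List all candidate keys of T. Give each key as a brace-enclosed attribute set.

{OwnerID}⁺ = {Address, AgentID, ListDate, OwnerID, Price}, which is every attribute, so {OwnerID} is a candidate key.
{Address, AgentID}⁺ = {Address, AgentID, ListDate, OwnerID, Price}, which is every attribute, so {Address, AgentID} is a candidate key.
{AgentID, Price}⁺ = {Address, AgentID, ListDate, OwnerID, Price}, which is every attribute, so {AgentID, Price} is a candidate key.
Any other superkey properly contains one of these, so there are no further candidate keys.

{Address, AgentID}, {AgentID, Price}, {OwnerID}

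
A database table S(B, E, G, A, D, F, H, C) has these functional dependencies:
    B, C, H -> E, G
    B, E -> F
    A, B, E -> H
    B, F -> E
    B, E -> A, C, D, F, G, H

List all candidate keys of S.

No FD produces {B}, so it must be in every candidate key.
{B, E}⁺ = {A, B, C, D, E, F, G, H}, which is every attribute, so {B, E} is a candidate key.
{B, F}⁺ = {A, B, C, D, E, F, G, H}, which is every attribute, so {B, F} is a candidate key.
{B, C, H}⁺ = {A, B, C, D, E, F, G, H}, which is every attribute, so {B, C, H} is a candidate key.
These are minimal and exhaustive — every other superkey contains one of them.

{B, C, H}, {B, E}, {B, F}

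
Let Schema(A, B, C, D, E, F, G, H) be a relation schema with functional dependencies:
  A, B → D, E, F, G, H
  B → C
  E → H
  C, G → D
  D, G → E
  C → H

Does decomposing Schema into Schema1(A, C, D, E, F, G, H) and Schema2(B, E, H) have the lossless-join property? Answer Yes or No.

The shared attributes are {E, H} and {E, H}⁺ = {E, H}.
Schema1 ⊄ {E, H} and Schema2 ⊄ {E, H}, so the split is lossy.

No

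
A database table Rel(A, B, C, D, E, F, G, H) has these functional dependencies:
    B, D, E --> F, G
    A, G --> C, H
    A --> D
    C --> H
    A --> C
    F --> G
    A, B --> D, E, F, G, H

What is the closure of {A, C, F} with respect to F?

Start with {A, C, F}.
A --> D applies; add {D} → now {A, C, D, F}.
C --> H applies; add {H} → now {A, C, D, F, H}.
F --> G applies; add {G} → now {A, C, D, F, G, H}.
No further FD applies.

{A, C, D, F, G, H}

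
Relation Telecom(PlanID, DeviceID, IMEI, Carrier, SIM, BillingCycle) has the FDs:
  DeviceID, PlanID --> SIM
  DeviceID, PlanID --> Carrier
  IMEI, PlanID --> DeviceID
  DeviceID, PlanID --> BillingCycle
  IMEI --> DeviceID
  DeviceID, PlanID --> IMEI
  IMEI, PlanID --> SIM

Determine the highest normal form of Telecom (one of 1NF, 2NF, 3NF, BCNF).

Candidate keys: {DeviceID, PlanID}, {IMEI, PlanID}. Prime attributes: {DeviceID, IMEI, PlanID}.
IMEI --> DeviceID: {IMEI}⁺ = {DeviceID, IMEI}, which is not all of the attributes, so the left side is not a superkey — BCNF is violated.
Since {DeviceID} ⊆ prime attributes and every other non-superkey FD also has a prime right side, the schema is in 3NF.

3NF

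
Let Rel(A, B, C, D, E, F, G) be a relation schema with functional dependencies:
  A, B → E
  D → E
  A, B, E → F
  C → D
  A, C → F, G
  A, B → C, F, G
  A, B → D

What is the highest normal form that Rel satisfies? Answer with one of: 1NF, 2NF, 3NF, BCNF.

2NF

Candidate key: {A, B}. Prime attributes: {A, B}.
For D → E we have {D}⁺ = {D, E}; {D} is not a superkey, so BCNF fails.
D → E determines the non-prime attribute {E} from a non-superkey — 3NF is violated.
No proper subset of a key has a non-prime attribute in its closure, so there is no partial dependency; 2NF holds.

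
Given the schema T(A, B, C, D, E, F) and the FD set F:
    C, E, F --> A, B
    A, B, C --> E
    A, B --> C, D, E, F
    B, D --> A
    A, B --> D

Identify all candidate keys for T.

{A, B}, {B, D}, {C, E, F}

{A, B} is a candidate key since {A, B}⁺ = {A, B, C, D, E, F} covers every attribute.
{B, D} is a candidate key since {B, D}⁺ = {A, B, C, D, E, F} covers every attribute.
{C, E, F} is a candidate key since {C, E, F}⁺ = {A, B, C, D, E, F} covers every attribute.
No proper subset of any of these is a key, and no other minimal superkey exists.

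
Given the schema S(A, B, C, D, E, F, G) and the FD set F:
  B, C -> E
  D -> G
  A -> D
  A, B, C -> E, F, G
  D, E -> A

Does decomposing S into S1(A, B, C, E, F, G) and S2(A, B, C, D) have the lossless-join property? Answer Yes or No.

The shared attributes are {A, B, C} and {A, B, C}⁺ = {A, B, C, D, E, F, G}.
Since S1 ⊆ {A, B, C, D, E, F, G}, the intersection is a superkey of S1; the decomposition is lossless.

Yes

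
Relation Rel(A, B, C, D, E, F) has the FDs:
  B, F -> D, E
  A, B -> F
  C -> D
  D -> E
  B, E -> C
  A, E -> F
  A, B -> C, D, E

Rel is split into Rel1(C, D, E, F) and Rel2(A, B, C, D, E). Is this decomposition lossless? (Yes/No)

Common attributes: {C, D, E}; their closure is {C, D, E}.
Neither Rel1 nor Rel2 is contained in that closure, so the decomposition is lossy.

No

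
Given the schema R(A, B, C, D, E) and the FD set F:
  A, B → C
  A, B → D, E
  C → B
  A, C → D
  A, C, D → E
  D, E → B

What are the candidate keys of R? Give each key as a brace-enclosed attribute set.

No FD produces {A}, so it must be in every candidate key.
Closure of {A, B} is {A, B, C, D, E}, the whole schema; {A, B} is a candidate key.
Closure of {A, C} is {A, B, C, D, E}, the whole schema; {A, C} is a candidate key.
Closure of {A, D, E} is {A, B, C, D, E}, the whole schema; {A, D, E} is a candidate key.
Any other superkey properly contains one of these, so there are no further candidate keys.

{A, B}, {A, C}, {A, D, E}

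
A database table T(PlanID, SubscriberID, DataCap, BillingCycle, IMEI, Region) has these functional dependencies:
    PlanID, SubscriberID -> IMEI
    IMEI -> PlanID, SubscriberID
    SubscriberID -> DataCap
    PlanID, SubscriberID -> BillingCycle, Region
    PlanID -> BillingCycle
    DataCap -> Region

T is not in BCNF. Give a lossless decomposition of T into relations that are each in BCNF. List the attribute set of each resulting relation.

Candidate keys of the original relation: {IMEI}, {PlanID, SubscriberID}.
In {BillingCycle, DataCap, IMEI, PlanID, Region, SubscriberID}, {SubscriberID} is not a superkey ({SubscriberID}⁺ restricted to this set is {DataCap, Region, SubscriberID}), so split on SubscriberID -> DataCap, Region into {DataCap, Region, SubscriberID} and {BillingCycle, IMEI, PlanID, SubscriberID}.
In {DataCap, Region, SubscriberID}, {DataCap} is not a superkey ({DataCap}⁺ restricted to this set is {DataCap, Region}), so split on DataCap -> Region into {DataCap, Region} and {DataCap, SubscriberID}.
{DataCap, Region}: every determinant is a superkey — BCNF.
{DataCap, SubscriberID}: every determinant is a superkey — BCNF.
In {BillingCycle, IMEI, PlanID, SubscriberID}, {PlanID} is not a superkey ({PlanID}⁺ restricted to this set is {BillingCycle, PlanID}), so split on PlanID -> BillingCycle into {BillingCycle, PlanID} and {IMEI, PlanID, SubscriberID}.
{BillingCycle, PlanID}: every determinant is a superkey — BCNF.
{IMEI, PlanID, SubscriberID}: every determinant is a superkey — BCNF.

{BillingCycle, PlanID}; {DataCap, Region}; {DataCap, SubscriberID}; {IMEI, PlanID, SubscriberID}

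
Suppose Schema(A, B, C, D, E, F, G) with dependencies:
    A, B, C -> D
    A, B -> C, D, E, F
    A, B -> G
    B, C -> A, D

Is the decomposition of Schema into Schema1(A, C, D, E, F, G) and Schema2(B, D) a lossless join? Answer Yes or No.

Common attributes: {D}; their closure is {D}.
Schema1 ⊄ {D} and Schema2 ⊄ {D}, so the split is lossy.

No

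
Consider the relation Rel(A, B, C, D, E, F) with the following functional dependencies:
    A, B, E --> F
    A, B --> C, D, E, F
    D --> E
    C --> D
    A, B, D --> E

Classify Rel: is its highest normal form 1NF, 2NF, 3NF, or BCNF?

2NF

Candidate key: {A, B}. Prime attributes: {A, B}.
For D --> E we have {D}⁺ = {D, E}; {D} is not a superkey, so BCNF fails.
D --> E has non-prime {E} on the right and a non-superkey on the left, so 3NF fails.
No proper subset of a key has a non-prime attribute in its closure, so there is no partial dependency; 2NF holds.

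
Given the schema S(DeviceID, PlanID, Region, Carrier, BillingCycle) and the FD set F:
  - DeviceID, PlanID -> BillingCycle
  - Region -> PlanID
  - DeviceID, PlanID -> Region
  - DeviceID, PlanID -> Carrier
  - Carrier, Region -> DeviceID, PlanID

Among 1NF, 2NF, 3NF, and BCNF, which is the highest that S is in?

3NF

Candidate keys: {Carrier, Region}, {DeviceID, PlanID}, {DeviceID, Region}. Prime attributes: {Carrier, DeviceID, PlanID, Region}.
Region -> PlanID: {Region}⁺ = {PlanID, Region}, which is not all of the attributes, so the left side is not a superkey — BCNF is violated.
Since {PlanID} ⊆ prime attributes and every other non-superkey FD also has a prime right side, the schema is in 3NF.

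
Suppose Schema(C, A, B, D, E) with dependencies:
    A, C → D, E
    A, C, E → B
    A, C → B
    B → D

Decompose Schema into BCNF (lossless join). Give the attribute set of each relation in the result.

Candidate key of the original relation: {A, C}.
{A, B, C, D, E}: {B} determines {B, D} here but is not a superkey — split on B → D, giving {B, D} and {A, B, C, E}.
{B, D} has no BCNF violation.
{A, B, C, E} has no BCNF violation.

{A, B, C, E}; {B, D}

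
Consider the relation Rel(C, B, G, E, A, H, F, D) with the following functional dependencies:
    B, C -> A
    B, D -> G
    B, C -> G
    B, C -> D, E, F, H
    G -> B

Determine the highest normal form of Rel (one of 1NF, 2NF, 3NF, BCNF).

Candidate keys: {B, C}, {C, G}. Prime attributes: {B, C, G}.
B, D -> G: {B, D}⁺ = {B, D, G}, which is not all of the attributes, so the left side is not a superkey — BCNF is violated.
But every attribute on its right side ({G}) is prime, and the same holds for every other non-superkey FD, so 3NF still holds.

3NF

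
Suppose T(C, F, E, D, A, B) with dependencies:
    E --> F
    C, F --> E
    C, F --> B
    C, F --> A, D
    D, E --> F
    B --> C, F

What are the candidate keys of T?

{B}⁺ = {A, B, C, D, E, F} — all of the relation — so {B} is a candidate key.
{C, E}⁺ = {A, B, C, D, E, F} — all of the relation — so {C, E} is a candidate key.
{C, F}⁺ = {A, B, C, D, E, F} — all of the relation — so {C, F} is a candidate key.
These are minimal and exhaustive — every other superkey contains one of them.

{B}, {C, E}, {C, F}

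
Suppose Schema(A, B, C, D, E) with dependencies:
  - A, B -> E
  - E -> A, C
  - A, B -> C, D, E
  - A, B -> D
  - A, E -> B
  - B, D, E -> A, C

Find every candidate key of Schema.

{E}⁺ = {A, B, C, D, E}, which is every attribute, so {E} is a candidate key.
{A, B}⁺ = {A, B, C, D, E}, which is every attribute, so {A, B} is a candidate key.
These are minimal and exhaustive — every other superkey contains one of them.

{A, B}, {E}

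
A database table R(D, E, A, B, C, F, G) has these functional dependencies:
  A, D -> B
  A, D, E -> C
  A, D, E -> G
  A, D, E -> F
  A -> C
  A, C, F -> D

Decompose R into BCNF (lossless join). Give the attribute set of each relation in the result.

{A, B, D}; {A, C}; {A, D, F}; {A, E, F, G}

Candidate keys of the original relation: {A, D, E}, {A, E, F}.
In {A, B, C, D, E, F, G}, {A, D} is not a superkey ({A, D}⁺ restricted to this set is {A, B, C, D}), so split on A, D -> B, C into {A, B, C, D} and {A, D, E, F, G}.
In {A, B, C, D}, {A} is not a superkey ({A}⁺ restricted to this set is {A, C}), so split on A -> C into {A, C} and {A, B, D}.
{A, C} has no BCNF violation.
{A, B, D} has no BCNF violation.
In {A, D, E, F, G}, {A, F} is not a superkey ({A, F}⁺ restricted to this set is {A, D, F}), so split on A, F -> D into {A, D, F} and {A, E, F, G}.
{A, D, F} has no BCNF violation.
{A, E, F, G} has no BCNF violation.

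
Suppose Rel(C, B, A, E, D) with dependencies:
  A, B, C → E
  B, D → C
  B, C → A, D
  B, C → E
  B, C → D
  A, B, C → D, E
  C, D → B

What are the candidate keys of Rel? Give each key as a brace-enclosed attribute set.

{B, C}⁺ = {A, B, C, D, E}, which is every attribute, so {B, C} is a candidate key.
{B, D}⁺ = {A, B, C, D, E}, which is every attribute, so {B, D} is a candidate key.
{C, D}⁺ = {A, B, C, D, E}, which is every attribute, so {C, D} is a candidate key.
No proper subset of any of these is a key, and no other minimal superkey exists.

{B, C}, {B, D}, {C, D}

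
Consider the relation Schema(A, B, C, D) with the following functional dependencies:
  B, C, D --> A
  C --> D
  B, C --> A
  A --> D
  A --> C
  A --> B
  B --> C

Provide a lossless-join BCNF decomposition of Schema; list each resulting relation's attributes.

Candidate keys of the original relation: {A}, {B}.
In {A, B, C, D}, {C} is not a superkey ({C}⁺ restricted to this set is {C, D}), so split on C --> D into {C, D} and {A, B, C}.
{C, D} has no BCNF violation.
{A, B, C} has no BCNF violation.

{A, B, C}; {C, D}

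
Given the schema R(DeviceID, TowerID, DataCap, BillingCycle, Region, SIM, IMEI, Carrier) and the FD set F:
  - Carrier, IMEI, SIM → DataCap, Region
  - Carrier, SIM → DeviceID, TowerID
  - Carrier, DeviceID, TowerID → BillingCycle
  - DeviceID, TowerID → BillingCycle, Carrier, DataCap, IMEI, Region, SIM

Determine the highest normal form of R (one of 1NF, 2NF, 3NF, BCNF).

BCNF

Candidate keys: {Carrier, SIM}, {DeviceID, TowerID}. Prime attributes: {Carrier, DeviceID, SIM, TowerID}.
The left-hand side of every FD is a superkey, so BCNF is satisfied.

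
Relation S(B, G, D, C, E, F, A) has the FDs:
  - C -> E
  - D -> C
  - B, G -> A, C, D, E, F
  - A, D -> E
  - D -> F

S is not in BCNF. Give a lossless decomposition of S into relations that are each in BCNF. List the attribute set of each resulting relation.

Candidate key of the original relation: {B, G}.
In {A, B, C, D, E, F, G}, {C} is not a superkey ({C}⁺ restricted to this set is {C, E}), so split on C -> E into {C, E} and {A, B, C, D, F, G}.
{C, E}: every determinant is a superkey — BCNF.
In {A, B, C, D, F, G}, {D} is not a superkey ({D}⁺ restricted to this set is {C, D, F}), so split on D -> C, F into {C, D, F} and {A, B, D, G}.
{C, D, F}: every determinant is a superkey — BCNF.
{A, B, D, G}: every determinant is a superkey — BCNF.

{A, B, D, G}; {C, D, F}; {C, E}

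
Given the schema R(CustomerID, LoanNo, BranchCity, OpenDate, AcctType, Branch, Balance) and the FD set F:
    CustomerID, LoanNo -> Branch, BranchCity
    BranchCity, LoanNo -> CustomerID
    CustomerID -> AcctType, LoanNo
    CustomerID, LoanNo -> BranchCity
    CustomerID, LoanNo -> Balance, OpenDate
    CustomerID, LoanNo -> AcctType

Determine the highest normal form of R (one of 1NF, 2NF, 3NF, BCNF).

Candidate keys: {BranchCity, LoanNo}, {CustomerID}. Prime attributes: {BranchCity, CustomerID, LoanNo}.
Every FD has a superkey on the left, so the relation is in BCNF.

BCNF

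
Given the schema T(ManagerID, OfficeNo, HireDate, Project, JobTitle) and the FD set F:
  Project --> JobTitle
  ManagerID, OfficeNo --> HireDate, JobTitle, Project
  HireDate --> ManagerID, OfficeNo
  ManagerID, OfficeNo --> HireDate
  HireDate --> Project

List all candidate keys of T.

{HireDate}, {ManagerID, OfficeNo}

{HireDate}⁺ = {HireDate, JobTitle, ManagerID, OfficeNo, Project} — all of the relation — so {HireDate} is a candidate key.
{ManagerID, OfficeNo}⁺ = {HireDate, JobTitle, ManagerID, OfficeNo, Project} — all of the relation — so {ManagerID, OfficeNo} is a candidate key.
No proper subset of any of these is a key, and no other minimal superkey exists.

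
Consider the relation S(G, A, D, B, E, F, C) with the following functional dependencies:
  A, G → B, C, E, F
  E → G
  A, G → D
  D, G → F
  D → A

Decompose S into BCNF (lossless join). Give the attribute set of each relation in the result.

{A, D}; {B, C, D, E, F}; {E, G}

Candidate keys of the original relation: {A, E}, {A, G}, {D, E}, {D, G}.
{A, B, C, D, E, F, G}: {E} determines {E, G} here but is not a superkey — split on E → G, giving {E, G} and {A, B, C, D, E, F}.
{E, G}: every determinant is a superkey — BCNF.
{A, B, C, D, E, F}: {D} determines {A, D} here but is not a superkey — split on D → A, giving {A, D} and {B, C, D, E, F}.
{A, D}: every determinant is a superkey — BCNF.
{B, C, D, E, F}: every determinant is a superkey — BCNF.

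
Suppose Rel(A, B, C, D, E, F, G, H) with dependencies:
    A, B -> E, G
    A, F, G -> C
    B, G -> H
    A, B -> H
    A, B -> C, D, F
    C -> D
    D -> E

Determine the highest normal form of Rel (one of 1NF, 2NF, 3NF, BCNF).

2NF

Candidate key: {A, B}. Prime attributes: {A, B}.
A, F, G -> C breaks BCNF: {A, F, G}⁺ = {A, C, D, E, F, G}, so {A, F, G} is not a superkey.
Because {C} is non-prime and the left side of A, F, G -> C is not a superkey, the relation is not in 3NF.
No proper subset of a key has a non-prime attribute in its closure, so there is no partial dependency; 2NF holds.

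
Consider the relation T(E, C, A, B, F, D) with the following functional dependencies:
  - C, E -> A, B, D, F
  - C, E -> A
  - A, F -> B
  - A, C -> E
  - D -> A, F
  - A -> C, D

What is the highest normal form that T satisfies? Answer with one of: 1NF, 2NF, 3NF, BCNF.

Candidate keys: {A}, {C, E}, {D}. Prime attributes: {A, C, D, E}.
Each dependency's left side is a superkey — BCNF holds.

BCNF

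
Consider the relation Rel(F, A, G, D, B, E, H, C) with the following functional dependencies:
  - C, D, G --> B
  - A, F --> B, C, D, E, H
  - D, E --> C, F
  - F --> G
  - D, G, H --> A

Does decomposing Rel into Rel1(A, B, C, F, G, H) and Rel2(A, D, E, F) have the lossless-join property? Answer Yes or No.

The shared attributes are {A, F} and {A, F}⁺ = {A, B, C, D, E, F, G, H}.
Since Rel1 ⊆ {A, B, C, D, E, F, G, H}, the intersection is a superkey of Rel1; the decomposition is lossless.

Yes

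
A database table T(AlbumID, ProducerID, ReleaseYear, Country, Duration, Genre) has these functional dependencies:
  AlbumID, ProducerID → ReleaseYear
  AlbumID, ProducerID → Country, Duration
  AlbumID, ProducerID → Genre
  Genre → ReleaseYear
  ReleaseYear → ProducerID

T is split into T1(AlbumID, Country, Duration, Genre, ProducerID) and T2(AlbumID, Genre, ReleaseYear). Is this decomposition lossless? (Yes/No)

Yes

T1 ∩ T2 = {AlbumID, Genre}; its closure under F is {AlbumID, Country, Duration, Genre, ProducerID, ReleaseYear}.
T1 is contained in that closure, so T1 ∩ T2 → T1 holds and the join is lossless.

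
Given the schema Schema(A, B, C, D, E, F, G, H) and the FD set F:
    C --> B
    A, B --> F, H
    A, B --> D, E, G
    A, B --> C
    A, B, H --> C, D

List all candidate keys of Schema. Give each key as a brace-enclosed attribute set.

{A, B}, {A, C}

No FD produces {A}, so it must be in every candidate key.
{A, B}⁺ = {A, B, C, D, E, F, G, H} — all of the relation — so {A, B} is a candidate key.
{A, C}⁺ = {A, B, C, D, E, F, G, H} — all of the relation — so {A, C} is a candidate key.
These are minimal and exhaustive — every other superkey contains one of them.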